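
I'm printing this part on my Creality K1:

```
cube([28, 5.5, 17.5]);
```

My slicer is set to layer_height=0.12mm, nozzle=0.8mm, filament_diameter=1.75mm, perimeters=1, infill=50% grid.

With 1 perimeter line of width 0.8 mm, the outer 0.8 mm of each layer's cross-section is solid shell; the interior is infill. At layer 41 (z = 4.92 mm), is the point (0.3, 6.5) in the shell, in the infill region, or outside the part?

At z = 4.92 mm: the cube (footprint 28×5.5) is included at this height. Overall, the cross-section is a single solid region. The nearest boundary edge runs (28.00, 5.50)→(0.00, 5.50); distance from the point to it = 1.00 mm. The point is not inside any of the regions above, so it lies outside the cross-section (1.00 mm from the nearest boundary).

outside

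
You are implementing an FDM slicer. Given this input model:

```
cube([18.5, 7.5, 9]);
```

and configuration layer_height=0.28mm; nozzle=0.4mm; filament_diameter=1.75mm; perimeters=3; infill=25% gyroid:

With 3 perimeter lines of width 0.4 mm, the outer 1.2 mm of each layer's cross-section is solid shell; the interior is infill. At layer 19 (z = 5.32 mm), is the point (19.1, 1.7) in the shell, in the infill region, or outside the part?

At z = 5.32 mm: the cube (footprint 18.5×7.5) is included at this height. Overall, the cross-section is a single solid region. The nearest boundary edge runs (18.50, 0.00)→(18.50, 7.50); distance from the point to it = 0.60 mm. The point is not inside any of the regions above, so it lies outside the cross-section (0.60 mm from the nearest boundary).

outside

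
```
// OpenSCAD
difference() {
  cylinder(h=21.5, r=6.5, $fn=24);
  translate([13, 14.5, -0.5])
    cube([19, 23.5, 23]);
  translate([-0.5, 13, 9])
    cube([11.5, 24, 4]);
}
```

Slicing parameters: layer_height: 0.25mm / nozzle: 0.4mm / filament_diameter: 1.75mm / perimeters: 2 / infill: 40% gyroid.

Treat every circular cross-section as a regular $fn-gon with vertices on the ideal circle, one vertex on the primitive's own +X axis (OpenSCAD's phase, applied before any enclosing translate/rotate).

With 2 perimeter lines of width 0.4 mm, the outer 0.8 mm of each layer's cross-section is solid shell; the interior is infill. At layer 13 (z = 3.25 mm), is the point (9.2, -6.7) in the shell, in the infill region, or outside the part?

At z = 3.25 mm: the r=6.5 cylinder contributes a regular 24-gon of circumradius 6.5; the cube at (13, 14.5) is present — its section is the full 19×23.5 rectangle; the cube at (-0.5, 13) is absent (z outside [9, 13]); Taking the first minus the rest: starting from the r=6.5 cylinder, the 19×23.5 cube at (13, 14.5) misses the remaining region (no effect) — 1 connected region. Overall, the cross-section is a single solid region. The nearest boundary edge runs (5.63, -3.25)→(4.60, -4.60); distance from the point to it = 4.93 mm. The point is not inside any of the regions above, so it lies outside the cross-section (4.93 mm from the nearest boundary).

outside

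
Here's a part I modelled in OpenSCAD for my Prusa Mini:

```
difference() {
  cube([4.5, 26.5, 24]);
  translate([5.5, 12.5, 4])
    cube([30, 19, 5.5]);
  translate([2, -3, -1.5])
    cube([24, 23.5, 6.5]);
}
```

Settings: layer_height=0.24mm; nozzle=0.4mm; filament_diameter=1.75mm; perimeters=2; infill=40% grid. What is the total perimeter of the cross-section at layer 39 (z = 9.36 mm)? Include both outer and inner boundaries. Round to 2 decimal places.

62.00 mm

At z = 9.36 mm: the cube is present — its section is the full 4.5×26.5 rectangle (perimeter 62.00 mm); the cube at (5.5, 12.5) is present — its section is the full 30×19 rectangle (perimeter 98.00 mm); the cube at (2, -3) is absent (z outside [-1.5, 5]); Taking the first minus the rest: starting from the 4.5×26.5 cube, the 30×19 cube at (5.5, 12.5) misses the remaining region (no effect) — boundary = 62.00 mm. Overall, the cross-section is a single solid region. Total boundary length (outer) = 62.00 mm.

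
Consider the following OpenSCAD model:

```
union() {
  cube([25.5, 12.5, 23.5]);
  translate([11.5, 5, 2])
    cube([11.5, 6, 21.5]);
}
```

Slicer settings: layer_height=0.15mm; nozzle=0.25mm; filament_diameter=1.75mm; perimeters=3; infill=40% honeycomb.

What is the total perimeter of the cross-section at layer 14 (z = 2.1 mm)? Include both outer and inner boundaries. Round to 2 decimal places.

At z = 2.1 mm: the cube (footprint 25.5×12.5) is included at this height (perimeter 76.00 mm); the cube at (11.5, 5) (footprint 11.5×6) is included at this height (perimeter 35.00 mm); Merging all regions: the 11.5×6 cube at (11.5, 5) lies entirely inside the 25.5×12.5 cube, so the union is just the 25.5×12.5 cube — boundary = 76.00 mm. Overall, the cross-section is a single solid region. Total boundary length (outer) = 76.00 mm.

76.00 mm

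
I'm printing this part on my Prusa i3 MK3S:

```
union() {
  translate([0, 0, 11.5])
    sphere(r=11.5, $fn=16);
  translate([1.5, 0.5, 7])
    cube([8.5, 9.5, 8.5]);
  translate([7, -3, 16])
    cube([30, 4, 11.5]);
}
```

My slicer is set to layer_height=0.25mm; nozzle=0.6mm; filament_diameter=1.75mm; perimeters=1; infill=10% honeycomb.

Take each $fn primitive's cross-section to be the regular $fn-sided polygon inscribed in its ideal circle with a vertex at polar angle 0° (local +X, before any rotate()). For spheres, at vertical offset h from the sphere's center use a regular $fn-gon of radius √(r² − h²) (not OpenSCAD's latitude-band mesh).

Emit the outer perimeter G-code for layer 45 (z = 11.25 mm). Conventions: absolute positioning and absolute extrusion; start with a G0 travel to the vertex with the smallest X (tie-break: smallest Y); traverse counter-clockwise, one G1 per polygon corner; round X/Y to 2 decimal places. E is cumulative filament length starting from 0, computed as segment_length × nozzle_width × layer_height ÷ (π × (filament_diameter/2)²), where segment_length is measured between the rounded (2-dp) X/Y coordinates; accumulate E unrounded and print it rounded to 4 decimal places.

G0 X-11.50 Y0.00 Z11.25
G1 X-10.62 Y-4.40 E0.2798
G1 X-8.13 Y-8.13 E0.5595
G1 X-4.40 Y-10.62 E0.8392
G1 X0.00 Y-11.50 E1.1190
G1 X4.40 Y-10.62 E1.3989
G1 X8.13 Y-8.13 E1.6785
G1 X10.62 Y-4.40 E1.9582
G1 X11.50 Y0.00 E2.2380
G1 X10.62 Y4.40 E2.5179
G1 X10.00 Y5.33 E2.5876
G1 X10.00 Y10.00 E2.8788
G1 X5.33 Y10.00 E3.1700
G1 X4.40 Y10.62 E3.2398
G1 X0.00 Y11.50 E3.5196
G1 X-4.40 Y10.62 E3.7994
G1 X-8.13 Y8.13 E4.0791
G1 X-10.62 Y4.40 E4.3588
G1 X-11.50 Y0.00 E4.6386

At z = 11.25 mm: the sphere: section is a regular 16-gon, circumradius = √(r²−h²) = √(11.5²−0.25²) = 11.497; the cube at (1.5, 0.5) (footprint 8.5×9.5) is included at this height; the cube at (7, -3) does not reach this height (z outside [16, 27.5]); Merging all regions: the regions partially overlap (shared area 72.02 mm²), so overlapping operands fuse into one piece — 1 connected region. The outline is a single polygon with 18 vertices. Extrusion per mm of travel: 0.6 × 0.25 / (π × 0.875²) = 0.062363. Accumulating E over each segment gives final E = 4.6386.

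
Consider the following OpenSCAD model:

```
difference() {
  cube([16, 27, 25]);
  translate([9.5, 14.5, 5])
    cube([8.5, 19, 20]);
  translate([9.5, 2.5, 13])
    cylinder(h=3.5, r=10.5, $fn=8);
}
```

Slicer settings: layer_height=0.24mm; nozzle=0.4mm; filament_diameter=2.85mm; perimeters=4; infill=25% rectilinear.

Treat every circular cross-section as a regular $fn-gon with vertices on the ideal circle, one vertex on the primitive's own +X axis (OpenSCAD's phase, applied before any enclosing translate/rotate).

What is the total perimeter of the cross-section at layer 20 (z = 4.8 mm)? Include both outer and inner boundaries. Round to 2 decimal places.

At z = 4.8 mm: the 16×27 cube contributes its full rectangle (perimeter 86.00 mm); the cube at (9.5, 14.5) does not reach this height (z outside [5, 25]); the cylinder at (9.5, 2.5) is absent (z outside [13, 16.5]); After the difference (first − rest): none of the subtracted shapes is present at this height, so the 16×27 cube is unchanged — boundary = 86.00 mm. Overall, the cross-section is a single solid region. Total boundary length (outer) = 86.00 mm.

86.00 mm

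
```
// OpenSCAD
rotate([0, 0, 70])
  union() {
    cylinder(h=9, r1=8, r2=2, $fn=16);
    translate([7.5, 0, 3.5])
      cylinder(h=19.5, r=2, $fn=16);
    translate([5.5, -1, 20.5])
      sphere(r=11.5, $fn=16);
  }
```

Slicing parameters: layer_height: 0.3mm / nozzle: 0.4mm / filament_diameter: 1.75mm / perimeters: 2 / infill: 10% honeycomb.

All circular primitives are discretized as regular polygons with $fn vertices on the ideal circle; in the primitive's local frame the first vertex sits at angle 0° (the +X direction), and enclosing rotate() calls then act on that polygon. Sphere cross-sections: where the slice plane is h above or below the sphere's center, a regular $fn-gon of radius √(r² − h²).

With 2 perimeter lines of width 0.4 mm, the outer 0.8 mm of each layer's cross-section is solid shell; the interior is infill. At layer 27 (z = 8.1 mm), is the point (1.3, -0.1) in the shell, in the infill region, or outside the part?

infill

At z = 8.1 mm: the cone (r1=8→r2=2) has section circumradius 2.600 here — a regular 16-gon; the r=2 cylinder at (7.5, 0) contributes a regular 16-gon of circumradius 2; the sphere at (5.5, -1) does not reach this height (|z−center|=12.400 > r=11.5); Combining (union): the 2 present regions are separate (no shared area or edge), so areas and boundary lengths simply add and each stays a separate island — 2 connected regions; (rotated 70° about Z; rotation is an isometry so areas/perimeters/island counts are preserved). Overall, the cross-section has 2 separate islands. Undo the 70° rotation: the query point maps to (0.351, -1.256) in the un-rotated model frame. The nearest boundary edge runs (0.99, -2.40)→(-0.00, -2.60); distance from the point to it = 1.25 mm. (Shell/infill is judged within the island containing the point — the largest one.) The point is inside the cross-section and 1.25 mm from the nearest boundary — more than the 0.8 mm shell width (2 × 0.4), so it's in the infill interior.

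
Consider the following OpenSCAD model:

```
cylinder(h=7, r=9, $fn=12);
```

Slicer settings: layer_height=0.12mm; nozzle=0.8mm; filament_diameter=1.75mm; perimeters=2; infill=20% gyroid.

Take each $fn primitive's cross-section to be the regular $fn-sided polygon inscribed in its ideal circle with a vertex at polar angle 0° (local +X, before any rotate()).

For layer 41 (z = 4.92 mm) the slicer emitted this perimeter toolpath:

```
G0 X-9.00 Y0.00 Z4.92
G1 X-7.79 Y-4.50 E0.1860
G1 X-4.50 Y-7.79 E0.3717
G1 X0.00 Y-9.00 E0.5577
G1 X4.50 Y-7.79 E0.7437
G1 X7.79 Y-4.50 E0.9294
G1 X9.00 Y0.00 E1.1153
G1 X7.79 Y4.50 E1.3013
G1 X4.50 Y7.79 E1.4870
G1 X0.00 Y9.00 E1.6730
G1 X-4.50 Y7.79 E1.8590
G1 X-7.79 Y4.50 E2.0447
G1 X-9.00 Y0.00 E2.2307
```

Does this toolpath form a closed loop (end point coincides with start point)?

yes

Start point (G0): (-9.00, 0.00). End point (last G1): the path returns to the start — closed.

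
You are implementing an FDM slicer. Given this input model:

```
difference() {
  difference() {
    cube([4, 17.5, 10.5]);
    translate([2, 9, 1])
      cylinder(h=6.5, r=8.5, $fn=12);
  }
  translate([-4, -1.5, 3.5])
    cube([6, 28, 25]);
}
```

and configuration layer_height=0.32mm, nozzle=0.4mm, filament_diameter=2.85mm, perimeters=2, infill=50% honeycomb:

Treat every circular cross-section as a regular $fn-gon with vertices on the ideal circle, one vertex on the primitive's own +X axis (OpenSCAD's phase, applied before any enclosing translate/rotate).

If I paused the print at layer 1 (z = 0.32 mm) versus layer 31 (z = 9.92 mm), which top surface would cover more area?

Layer 1 (z = 0.32): the cube is present — its section is the full 4×17.5 rectangle (area 70.00 mm²); the cylinder at (2, 9) is not intersected at this z (z outside [1, 7.5]); Subtracting the remaining from the first: none of the subtracted shapes is present at this height, so the 4×17.5 cube is unchanged — area = 70.00 mm²; the cube at (-4, -1.5) does not reach this height (z outside [3.5, 28.5]); Taking the first minus the rest: none of the subtracted shapes is present at this height, so the result so far is unchanged — area = 70.00 mm². So its area = 70.00 mm². Layer 31 (z = 9.92): the cube is present — its section is the full 4×17.5 rectangle (area 70.00 mm²); the cylinder at (2, 9) is not intersected at this z (z outside [1, 7.5]); After the difference (first − rest): none of the subtracted shapes is present at this height, so the 4×17.5 cube is unchanged — area = 70.00 mm²; the cube at (-4, -1.5) (footprint 6×28) is included at this height (area 168.00 mm²); After the difference (first − rest): starting from the result so far (70.00 mm²), the 6×28 cube at (-4, -1.5) partially overlaps it — only the 35.00 mm² overlap (of its 168.00 mm²) is removed, clipping the outline — area = 35.00 mm². So its area = 35.00 mm². Layer 1 is larger (70.00 vs 35.00 mm²).

layer 1 (z = 0.32 mm)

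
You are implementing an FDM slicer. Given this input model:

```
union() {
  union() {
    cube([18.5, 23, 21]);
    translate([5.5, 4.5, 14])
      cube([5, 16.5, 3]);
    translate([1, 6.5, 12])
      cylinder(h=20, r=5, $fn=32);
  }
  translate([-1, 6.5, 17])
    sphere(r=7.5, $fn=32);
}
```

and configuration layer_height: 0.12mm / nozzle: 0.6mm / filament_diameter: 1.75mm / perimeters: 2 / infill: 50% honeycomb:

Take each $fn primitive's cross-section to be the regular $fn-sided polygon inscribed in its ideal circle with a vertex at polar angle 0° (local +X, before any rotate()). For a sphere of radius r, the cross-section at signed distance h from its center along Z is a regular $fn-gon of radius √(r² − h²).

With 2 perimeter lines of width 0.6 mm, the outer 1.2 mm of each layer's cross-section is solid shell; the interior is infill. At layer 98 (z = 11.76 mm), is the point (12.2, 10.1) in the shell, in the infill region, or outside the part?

infill

At z = 11.76 mm: the 18.5×23 cube contributes its full rectangle; the cube at (5.5, 4.5) does not reach this height (z outside [14, 17]); the cylinder at (1, 6.5) is absent (z outside [12, 32]); Combining (union): only the 18.5×23 cube is present, so the union is just that shape — 1 connected region; the r=7.5 sphere at (-1, 6.5) contributes a regular 32-gon of circumradius √(7.5²−5.24²) = 5.366; Taking the union: the regions partially overlap (shared area 34.30 mm²), so overlapping operands fuse into one piece — 1 connected region. Overall, the cross-section is a single solid region. The nearest boundary edge runs (18.50, 23.00)→(18.50, 0.00); distance from the point to it = 6.30 mm. The point is inside the cross-section and 6.30 mm from the nearest boundary — more than the 1.2 mm shell width (2 × 0.6), so it's in the infill interior.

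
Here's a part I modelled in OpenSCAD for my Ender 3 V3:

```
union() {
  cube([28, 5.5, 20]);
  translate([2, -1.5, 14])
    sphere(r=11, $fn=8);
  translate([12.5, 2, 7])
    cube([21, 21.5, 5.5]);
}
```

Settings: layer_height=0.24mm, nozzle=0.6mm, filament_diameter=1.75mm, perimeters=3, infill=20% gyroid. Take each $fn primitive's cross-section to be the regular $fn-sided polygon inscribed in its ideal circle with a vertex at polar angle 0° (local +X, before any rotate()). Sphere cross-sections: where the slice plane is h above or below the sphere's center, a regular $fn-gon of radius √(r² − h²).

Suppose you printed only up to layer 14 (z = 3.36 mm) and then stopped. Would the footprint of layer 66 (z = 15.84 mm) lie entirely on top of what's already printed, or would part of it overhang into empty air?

Compare the two slices. At z = 3.36: the 28×5.5 cube contributes its full rectangle (area 154.00 mm²); the sphere at (2, -1.5): section is a regular 8-gon, circumradius = √(r²−h²) = √(11²−10.64²) = 2.791 (area = (8/2)·2.791²·sin(360°/8) = 22.03 mm²); the cube at (12.5, 2) is not intersected at this z (z outside [7, 12.5]); Merging all regions: the regions partially overlap — summed areas 176.03 mm² minus the doubly-counted overlap 3.54 mm² gives 172.49 mm² — area = 172.49 mm². At z = 15.84: the 28×5.5 cube contributes its full rectangle (area 154.00 mm²); the sphere at (2, -1.5): section is a regular 8-gon, circumradius = √(r²−h²) = √(11²−1.84²) = 10.845 (area = (8/2)·10.845²·sin(360°/8) = 332.66 mm²); the cube at (12.5, 2) is absent (z outside [7, 12.5]); Taking the union: the regions partially overlap — summed areas 486.66 mm² minus the doubly-counted overlap 60.97 mm² gives 425.70 mm² — area = 425.70 mm². Checking containment: at z = 15.84 the cross-section extends beyond the z = 3.36 cross-section by about 253.20 mm².

part overhangs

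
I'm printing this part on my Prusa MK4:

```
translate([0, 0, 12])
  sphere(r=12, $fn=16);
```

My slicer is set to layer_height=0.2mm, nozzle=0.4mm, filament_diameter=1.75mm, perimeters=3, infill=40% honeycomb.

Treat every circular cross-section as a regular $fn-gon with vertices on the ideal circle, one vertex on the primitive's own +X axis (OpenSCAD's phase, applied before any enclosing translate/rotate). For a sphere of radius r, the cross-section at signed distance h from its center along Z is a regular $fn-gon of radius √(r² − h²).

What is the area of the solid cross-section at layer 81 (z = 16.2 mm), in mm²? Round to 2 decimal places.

386.85 mm²

At z = 16.2 mm: the r=12 sphere slices to a regular 16-gon of circumradius 11.241 (√(r²−h²) with h=4.2 from center) (area = (16/2)·11.241²·sin(360°/16) = 386.85 mm²). Overall, the cross-section is a single solid region. Net area = 386.85 mm².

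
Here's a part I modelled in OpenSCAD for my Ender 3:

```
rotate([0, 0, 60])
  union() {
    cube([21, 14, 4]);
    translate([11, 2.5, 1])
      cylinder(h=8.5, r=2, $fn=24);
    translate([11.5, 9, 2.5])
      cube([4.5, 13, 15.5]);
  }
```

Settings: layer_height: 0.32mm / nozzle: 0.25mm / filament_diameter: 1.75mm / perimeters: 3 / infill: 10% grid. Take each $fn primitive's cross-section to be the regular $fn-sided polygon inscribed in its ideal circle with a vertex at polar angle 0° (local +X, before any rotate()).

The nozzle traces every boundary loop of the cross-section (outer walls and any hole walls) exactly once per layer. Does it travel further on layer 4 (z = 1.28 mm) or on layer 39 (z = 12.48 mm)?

Layer 4 (z = 1.28): the cube is present — its section is the full 21×14 rectangle (perimeter 70.00 mm); the r=2 cylinder at (11, 2.5) contributes a regular 24-gon of circumradius 2 (perimeter = 2·24·2.000·sin(180°/24) = 12.53 mm); the cube at (11.5, 9) does not reach this height (z outside [2.5, 18]); Taking the union: the r=2 cylinder at (11, 2.5) lies entirely inside the 21×14 cube, so the union is just the 21×14 cube — boundary = 70.00 mm; (rotated 60° about Z; rotation is an isometry so areas/perimeters/island counts are preserved). So its perimeter = 70.00 mm. Layer 39 (z = 12.48): the cube does not reach this height (z outside [0, 4]); the cylinder at (11, 2.5) does not reach this height (z outside [1, 9.5]); the cube at (11.5, 9) (footprint 4.5×13) is included at this height (perimeter 35.00 mm); Merging all regions: only the 4.5×13 cube at (11.5, 9) is present, so the union is just that shape — boundary = 35.00 mm; (rotated 60° about Z; rotation is an isometry so areas/perimeters/island counts are preserved). So its perimeter = 35.00 mm. Layer 4 is larger (70.00 vs 35.00 mm).

layer 4 (z = 1.28 mm)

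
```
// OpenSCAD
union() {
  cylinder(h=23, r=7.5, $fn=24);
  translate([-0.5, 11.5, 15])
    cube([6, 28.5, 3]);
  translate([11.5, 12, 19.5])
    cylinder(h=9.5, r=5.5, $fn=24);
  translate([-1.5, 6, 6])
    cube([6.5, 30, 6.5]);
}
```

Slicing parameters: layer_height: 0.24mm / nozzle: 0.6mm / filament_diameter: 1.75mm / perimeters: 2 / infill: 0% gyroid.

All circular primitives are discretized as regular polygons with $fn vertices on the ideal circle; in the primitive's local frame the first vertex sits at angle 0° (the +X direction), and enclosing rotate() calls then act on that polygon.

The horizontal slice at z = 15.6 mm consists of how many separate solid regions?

2

At z = 15.6 mm: the r=7.5 cylinder contributes a regular 24-gon of circumradius 7.5; the cube at (-0.5, 11.5) is present — its section is the full 6×28.5 rectangle; the cylinder at (11.5, 12) is not intersected at this z (z outside [19.5, 29]); the cube at (-1.5, 6) does not reach this height (z outside [6, 12.5]); Taking the union: the 2 present regions are separate (no shared area or edge), so areas and boundary lengths simply add and each stays a separate island — 2 connected regions. The result has 2 disconnected regions.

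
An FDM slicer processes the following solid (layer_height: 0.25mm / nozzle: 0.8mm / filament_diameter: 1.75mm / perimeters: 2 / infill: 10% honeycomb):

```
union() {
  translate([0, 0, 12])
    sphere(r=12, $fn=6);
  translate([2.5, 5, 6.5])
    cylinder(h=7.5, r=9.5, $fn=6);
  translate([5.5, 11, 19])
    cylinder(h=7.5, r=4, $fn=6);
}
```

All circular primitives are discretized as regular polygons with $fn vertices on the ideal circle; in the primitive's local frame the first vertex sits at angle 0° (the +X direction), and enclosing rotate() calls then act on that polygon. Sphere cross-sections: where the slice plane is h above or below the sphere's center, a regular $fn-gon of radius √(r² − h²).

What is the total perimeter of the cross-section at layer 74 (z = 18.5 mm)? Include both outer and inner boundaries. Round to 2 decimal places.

At z = 18.5 mm: the r=12 sphere contributes a regular 6-gon of circumradius √(12²−6.5²) = 10.087 (perimeter = 2·6·10.087·sin(180°/6) = 60.52 mm); the cylinder at (2.5, 5) is not intersected at this z (z outside [6.5, 14]); the cylinder at (5.5, 11) does not reach this height (z outside [19, 26.5]); Merging all regions: only the r=12 sphere is present, so the union is just that shape — boundary = 60.52 mm. Overall, the cross-section is a single solid region. Total boundary length (outer) = 60.52 mm.

60.52 mm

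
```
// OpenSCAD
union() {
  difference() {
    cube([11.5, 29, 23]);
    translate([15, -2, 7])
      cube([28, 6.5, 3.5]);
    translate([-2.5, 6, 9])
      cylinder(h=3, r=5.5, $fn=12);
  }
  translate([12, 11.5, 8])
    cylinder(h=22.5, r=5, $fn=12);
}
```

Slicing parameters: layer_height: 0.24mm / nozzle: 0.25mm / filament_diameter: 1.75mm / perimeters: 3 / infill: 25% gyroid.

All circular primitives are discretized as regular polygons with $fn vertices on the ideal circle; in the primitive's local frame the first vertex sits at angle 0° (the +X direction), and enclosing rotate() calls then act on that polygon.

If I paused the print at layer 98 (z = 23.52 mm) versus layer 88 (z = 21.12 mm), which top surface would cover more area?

Layer 98 (z = 23.52): the cube is not intersected at this z (z outside [0, 23]); the cube at (15, -2) does not reach this height (z outside [7, 10.5]); the cylinder at (-2.5, 6) is not intersected at this z (z outside [9, 12]); After the difference (first − rest): the first operand is absent here, so nothing remains; the r=5 cylinder at (12, 11.5) contributes a regular 12-gon of circumradius 5 (area = (12/2)·5.000²·sin(360°/12) = 75.00 mm²); Combining (union): only the r=5 cylinder at (12, 11.5) is present, so the union is just that shape — area = 75.00 mm². So its area = 75.00 mm². Layer 88 (z = 21.12): the cube is present — its section is the full 11.5×29 rectangle (area 333.50 mm²); the cube at (15, -2) is absent (z outside [7, 10.5]); the cylinder at (-2.5, 6) is absent (z outside [9, 12]); Subtracting the remaining from the first: none of the subtracted shapes is present at this height, so the 11.5×29 cube is unchanged — area = 333.50 mm²; the r=5 cylinder at (12, 11.5) gives a regular 12-gon of circumradius 5 (constant along its height) (area = (12/2)·5.000²·sin(360°/12) = 75.00 mm²); Combining (union): the regions partially overlap — summed areas 408.50 mm² minus the doubly-counted overlap 32.57 mm² gives 375.93 mm² — area = 375.93 mm². So its area = 375.93 mm². Layer 88 is larger (375.93 vs 75.00 mm²).

layer 88 (z = 21.12 mm)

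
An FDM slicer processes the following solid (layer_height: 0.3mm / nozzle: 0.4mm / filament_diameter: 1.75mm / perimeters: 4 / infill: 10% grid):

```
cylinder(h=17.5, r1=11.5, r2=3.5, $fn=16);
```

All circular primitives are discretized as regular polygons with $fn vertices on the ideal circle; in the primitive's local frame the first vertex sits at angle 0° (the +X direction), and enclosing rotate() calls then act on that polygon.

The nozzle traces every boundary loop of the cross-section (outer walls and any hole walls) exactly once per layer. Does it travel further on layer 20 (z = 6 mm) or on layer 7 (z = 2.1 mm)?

Layer 20 (z = 6): the cone: at t=0.343 of its height the radius interpolates to r₁+(r₂−r₁)t = 8.757, giving a regular 16-gon of that circumradius (perimeter = 2·16·8.757·sin(180°/16) = 54.67 mm). So its perimeter = 54.67 mm. Layer 7 (z = 2.1): the cone contributes a regular 16-gon of circumradius 10.540 (interpolated between r1=11.5 and r2=3.5 at t=0.120) (perimeter = 2·16·10.540·sin(180°/16) = 65.80 mm). So its perimeter = 65.80 mm. Layer 7 is larger (65.80 vs 54.67 mm).

layer 7 (z = 2.1 mm)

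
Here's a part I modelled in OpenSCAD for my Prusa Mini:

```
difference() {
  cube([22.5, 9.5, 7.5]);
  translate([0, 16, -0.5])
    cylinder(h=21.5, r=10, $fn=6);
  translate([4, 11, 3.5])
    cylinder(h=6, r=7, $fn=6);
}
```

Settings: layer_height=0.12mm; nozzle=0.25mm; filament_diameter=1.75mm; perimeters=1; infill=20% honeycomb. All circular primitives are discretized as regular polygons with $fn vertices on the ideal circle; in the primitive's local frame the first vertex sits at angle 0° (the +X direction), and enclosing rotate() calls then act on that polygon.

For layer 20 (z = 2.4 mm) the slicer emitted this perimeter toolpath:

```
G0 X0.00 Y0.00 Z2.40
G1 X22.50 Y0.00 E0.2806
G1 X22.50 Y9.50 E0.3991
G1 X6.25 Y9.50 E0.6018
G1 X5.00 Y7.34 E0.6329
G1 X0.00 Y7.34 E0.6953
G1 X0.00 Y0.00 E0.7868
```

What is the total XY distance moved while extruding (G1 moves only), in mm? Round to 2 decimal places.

63.09 mm

Sum the Euclidean lengths of each G1 segment: total = 63.09 mm.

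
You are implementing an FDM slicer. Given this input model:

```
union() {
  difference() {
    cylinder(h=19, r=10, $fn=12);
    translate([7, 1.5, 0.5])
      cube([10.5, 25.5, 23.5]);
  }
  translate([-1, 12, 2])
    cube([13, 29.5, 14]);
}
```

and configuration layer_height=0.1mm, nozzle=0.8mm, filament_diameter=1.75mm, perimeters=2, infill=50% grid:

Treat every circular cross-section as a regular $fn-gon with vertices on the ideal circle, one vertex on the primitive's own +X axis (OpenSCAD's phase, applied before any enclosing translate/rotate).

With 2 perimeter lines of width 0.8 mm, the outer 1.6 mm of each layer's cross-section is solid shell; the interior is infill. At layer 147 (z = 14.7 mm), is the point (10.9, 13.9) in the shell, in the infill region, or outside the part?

At z = 14.7 mm: the r=10 cylinder contributes a regular 12-gon of circumradius 10; the 10.5×25.5 cube at (7, 1.5) contributes its full rectangle; Subtracting the remaining from the first: starting from the r=10 cylinder, the 10.5×25.5 cube at (7, 1.5) partially overlaps it — only the 8.83 mm² overlap (of its 267.75 mm²) is removed, clipping the outline — 1 connected region; the cube at (-1, 12) is present — its section is the full 13×29.5 rectangle; Combining (union): the 2 present regions are separate (no shared area or edge), so areas and boundary lengths simply add and each stays a separate island — 2 connected regions. Overall, the cross-section has 2 separate islands. The nearest boundary edge runs (12.00, 41.50)→(12.00, 12.00); distance from the point to it = 1.10 mm. (Shell/infill is judged within the island containing the point — the largest one.) The point is inside the cross-section, 1.10 mm from the nearest boundary — within the 1.6 mm shell band (2 × 0.8).

shell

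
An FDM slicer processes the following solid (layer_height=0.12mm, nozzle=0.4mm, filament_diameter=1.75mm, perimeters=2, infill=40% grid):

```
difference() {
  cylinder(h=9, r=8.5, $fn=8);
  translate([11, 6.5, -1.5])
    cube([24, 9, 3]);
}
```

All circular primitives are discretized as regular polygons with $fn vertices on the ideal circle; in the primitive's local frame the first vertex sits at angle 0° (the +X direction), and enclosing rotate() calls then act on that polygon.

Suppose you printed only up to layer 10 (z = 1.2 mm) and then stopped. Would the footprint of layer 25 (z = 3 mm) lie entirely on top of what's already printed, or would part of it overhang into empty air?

entirely on top

Compare the two slices. At z = 1.2: the r=8.5 cylinder gives a regular 8-gon of circumradius 8.5 (constant along its height) (area = (8/2)·8.500²·sin(360°/8) = 204.35 mm²); the 24×9 cube at (11, 6.5) contributes its full rectangle (area 216.00 mm²); Taking the first minus the rest: starting from the r=8.5 cylinder (204.35 mm²), the 24×9 cube at (11, 6.5) misses the remaining region (no effect) — area = 204.35 mm². At z = 3: the r=8.5 cylinder gives a regular 8-gon of circumradius 8.5 (constant along its height) (area = (8/2)·8.500²·sin(360°/8) = 204.35 mm²); the cube at (11, 6.5) is absent (z outside [-1.5, 1.5]); Taking the first minus the rest: none of the subtracted shapes is present at this height, so the r=8.5 cylinder is unchanged — area = 204.35 mm². Checking containment: the cross-section at z = 3 is a subset of the cross-section at z = 1.2.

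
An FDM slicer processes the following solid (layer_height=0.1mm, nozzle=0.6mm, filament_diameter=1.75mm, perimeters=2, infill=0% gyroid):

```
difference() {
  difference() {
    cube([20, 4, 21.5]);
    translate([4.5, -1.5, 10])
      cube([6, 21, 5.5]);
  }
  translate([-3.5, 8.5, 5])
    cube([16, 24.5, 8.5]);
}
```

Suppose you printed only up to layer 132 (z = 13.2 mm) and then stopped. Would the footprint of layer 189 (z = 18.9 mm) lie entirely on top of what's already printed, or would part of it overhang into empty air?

Compare the two slices. At z = 13.2: the cube is present — its section is the full 20×4 rectangle (area 80.00 mm²); the 6×21 cube at (4.5, -1.5) contributes its full rectangle (area 126.00 mm²); After the difference (first − rest): starting from the 20×4 cube (80.00 mm²), the 6×21 cube at (4.5, -1.5) partially overlaps it — only the 24.00 mm² overlap (of its 126.00 mm²) is removed, clipping the outline — area = 56.00 mm²; the 16×24.5 cube at (-3.5, 8.5) contributes its full rectangle (area 392.00 mm²); Subtracting the remaining from the first: starting from the result so far (56.00 mm²), the 16×24.5 cube at (-3.5, 8.5) misses the remaining region (no effect) — area = 56.00 mm². At z = 18.9: the cube is present — its section is the full 20×4 rectangle (area 80.00 mm²); the cube at (4.5, -1.5) is not intersected at this z (z outside [10, 15.5]); After the difference (first − rest): none of the subtracted shapes is present at this height, so the 20×4 cube is unchanged — area = 80.00 mm²; the cube at (-3.5, 8.5) does not reach this height (z outside [5, 13.5]); Taking the first minus the rest: none of the subtracted shapes is present at this height, so the result so far is unchanged — area = 80.00 mm². Checking containment: at z = 18.9 the cross-section extends beyond the z = 13.2 cross-section by about 24.00 mm².

part overhangs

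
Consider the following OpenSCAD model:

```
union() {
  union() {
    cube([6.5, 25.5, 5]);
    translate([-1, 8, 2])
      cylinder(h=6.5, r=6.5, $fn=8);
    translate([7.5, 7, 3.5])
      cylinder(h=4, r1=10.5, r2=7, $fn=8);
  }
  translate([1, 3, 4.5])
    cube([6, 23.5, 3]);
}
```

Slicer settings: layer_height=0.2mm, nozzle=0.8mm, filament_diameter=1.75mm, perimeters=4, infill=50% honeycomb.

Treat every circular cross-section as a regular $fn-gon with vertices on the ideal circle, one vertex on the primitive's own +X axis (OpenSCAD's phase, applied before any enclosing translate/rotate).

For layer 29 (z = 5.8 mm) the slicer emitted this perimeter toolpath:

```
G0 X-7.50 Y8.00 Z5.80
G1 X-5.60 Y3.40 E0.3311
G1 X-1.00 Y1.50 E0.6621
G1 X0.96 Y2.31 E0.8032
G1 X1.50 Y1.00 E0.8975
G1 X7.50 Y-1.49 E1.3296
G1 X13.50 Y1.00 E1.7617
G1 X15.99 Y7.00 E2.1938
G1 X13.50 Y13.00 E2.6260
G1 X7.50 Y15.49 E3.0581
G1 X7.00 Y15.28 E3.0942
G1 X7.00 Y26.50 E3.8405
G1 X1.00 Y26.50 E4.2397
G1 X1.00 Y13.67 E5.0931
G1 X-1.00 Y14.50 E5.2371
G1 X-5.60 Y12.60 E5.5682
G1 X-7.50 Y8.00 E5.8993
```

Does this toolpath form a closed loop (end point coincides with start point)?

yes

Start point (G0): (-7.50, 8.00). End point (last G1): the path returns to the start — closed.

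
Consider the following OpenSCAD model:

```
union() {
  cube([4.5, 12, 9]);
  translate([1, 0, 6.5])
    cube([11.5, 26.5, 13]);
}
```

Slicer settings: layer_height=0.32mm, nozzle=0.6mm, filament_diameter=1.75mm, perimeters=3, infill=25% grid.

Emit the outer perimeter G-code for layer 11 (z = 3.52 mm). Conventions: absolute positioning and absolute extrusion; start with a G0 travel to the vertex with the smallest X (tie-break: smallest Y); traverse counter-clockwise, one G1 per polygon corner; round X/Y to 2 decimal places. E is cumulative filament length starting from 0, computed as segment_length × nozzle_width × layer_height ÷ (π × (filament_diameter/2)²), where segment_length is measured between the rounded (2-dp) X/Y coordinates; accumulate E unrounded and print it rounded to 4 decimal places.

G0 X0.00 Y0.00 Z3.52
G1 X4.50 Y0.00 E0.3592
G1 X4.50 Y12.00 E1.3171
G1 X0.00 Y12.00 E1.6763
G1 X0.00 Y0.00 E2.6342

At z = 3.52 mm: the cube is present — its section is the full 4.5×12 rectangle; the cube at (1, 0) does not reach this height (z outside [6.5, 19.5]); Combining (union): only the 4.5×12 cube is present, so the union is just that shape — 1 connected region. The outline is a single polygon with 4 vertices. Extrusion per mm of travel: 0.6 × 0.32 / (π × 0.875²) = 0.079824. Accumulating E over each segment gives final E = 2.6342.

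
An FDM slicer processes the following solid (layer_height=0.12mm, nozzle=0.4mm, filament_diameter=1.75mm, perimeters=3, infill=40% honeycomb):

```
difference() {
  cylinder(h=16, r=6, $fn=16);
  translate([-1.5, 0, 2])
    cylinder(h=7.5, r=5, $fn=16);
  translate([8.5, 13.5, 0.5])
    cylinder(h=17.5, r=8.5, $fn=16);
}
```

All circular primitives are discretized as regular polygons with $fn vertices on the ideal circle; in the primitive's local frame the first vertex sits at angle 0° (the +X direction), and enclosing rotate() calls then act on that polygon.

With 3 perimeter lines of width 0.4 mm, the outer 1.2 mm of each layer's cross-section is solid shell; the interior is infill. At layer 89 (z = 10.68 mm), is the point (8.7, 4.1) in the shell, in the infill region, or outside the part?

outside

At z = 10.68 mm: the r=6 cylinder contributes a regular 16-gon of circumradius 6; the cylinder at (-1.5, 0) is not intersected at this z (z outside [2, 9.5]); the cylinder at (8.5, 13.5): section is a regular 16-gon, circumradius r=8.5; After the difference (first − rest): starting from the r=6 cylinder, the r=8.5 cylinder at (8.5, 13.5) misses the remaining region (no effect) — 1 connected region. Overall, the cross-section is a single solid region. The nearest boundary edge runs (4.24, 4.24)→(5.54, 2.30); distance from the point to it = 3.64 mm. The point is not inside any of the regions above, so it lies outside the cross-section (3.64 mm from the nearest boundary).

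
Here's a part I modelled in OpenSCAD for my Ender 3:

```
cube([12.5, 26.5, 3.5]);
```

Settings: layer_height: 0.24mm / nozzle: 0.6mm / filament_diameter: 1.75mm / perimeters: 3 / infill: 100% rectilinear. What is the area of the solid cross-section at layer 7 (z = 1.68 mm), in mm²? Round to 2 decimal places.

At z = 1.68 mm: the cube (footprint 12.5×26.5) is included at this height (area 331.25 mm²). Overall, the cross-section is a single solid region. Net area = 331.25 mm².

331.25 mm²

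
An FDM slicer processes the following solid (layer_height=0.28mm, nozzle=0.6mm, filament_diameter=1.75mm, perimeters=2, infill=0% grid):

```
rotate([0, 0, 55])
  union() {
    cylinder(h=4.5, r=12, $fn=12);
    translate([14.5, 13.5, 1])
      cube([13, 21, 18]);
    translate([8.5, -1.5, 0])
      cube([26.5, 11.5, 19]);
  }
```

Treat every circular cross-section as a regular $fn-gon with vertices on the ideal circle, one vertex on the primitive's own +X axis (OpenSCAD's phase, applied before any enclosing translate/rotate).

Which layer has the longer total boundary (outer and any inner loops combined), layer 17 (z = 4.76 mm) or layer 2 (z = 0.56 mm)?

layer 17 (z = 4.76 mm)

Layer 17 (z = 4.76): the cylinder is not intersected at this z (z outside [0, 4.5]); the 13×21 cube at (14.5, 13.5) contributes its full rectangle (perimeter 68.00 mm); the cube at (8.5, -1.5) is present — its section is the full 26.5×11.5 rectangle (perimeter 76.00 mm); Combining (union): the 2 present regions are separate (no shared area or edge), so areas and boundary lengths simply add and each stays a separate island — boundary = 144.00 mm; (whole slice rotated 55° about Z — lengths, areas and connectivity unchanged). So its perimeter = 144.00 mm. Layer 2 (z = 0.56): the cylinder: section is a regular 12-gon, circumradius r=12 (perimeter = 2·12·12.000·sin(180°/12) = 74.54 mm); the cube at (14.5, 13.5) does not reach this height (z outside [1, 19]); the cube at (8.5, -1.5) is present — its section is the full 26.5×11.5 rectangle (perimeter 76.00 mm); Merging all regions: the regions partially overlap (shared area 22.92 mm²), so the edge portions inside another operand are dropped and the merged outline is re-measured after clipping — boundary = 127.61 mm; (rotated 55° about Z; rotation is an isometry so areas/perimeters/island counts are preserved). So its perimeter = 127.61 mm. Layer 17 is larger (144.00 vs 127.61 mm).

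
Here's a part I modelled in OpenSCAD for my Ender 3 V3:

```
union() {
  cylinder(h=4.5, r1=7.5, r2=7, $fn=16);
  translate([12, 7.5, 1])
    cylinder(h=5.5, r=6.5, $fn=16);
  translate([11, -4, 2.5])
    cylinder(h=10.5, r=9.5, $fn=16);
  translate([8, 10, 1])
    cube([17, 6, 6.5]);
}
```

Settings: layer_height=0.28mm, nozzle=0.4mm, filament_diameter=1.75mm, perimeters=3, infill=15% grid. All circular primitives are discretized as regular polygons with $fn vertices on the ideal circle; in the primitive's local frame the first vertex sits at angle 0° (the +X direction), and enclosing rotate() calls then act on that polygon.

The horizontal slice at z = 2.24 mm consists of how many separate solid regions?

At z = 2.24 mm: the cone (r1=7.5→r2=7) has section circumradius 7.251 here — a regular 16-gon; the r=6.5 cylinder at (12, 7.5) contributes a regular 16-gon of circumradius 6.5; the cylinder at (11, -4) is not intersected at this z (z outside [2.5, 13]); the cube at (8, 10) is present — its section is the full 17×6 rectangle; Merging all regions: the regions partially overlap (shared area 30.58 mm²), so overlapping operands fuse into one piece — 2 connected regions. The result has 2 disconnected regions.

2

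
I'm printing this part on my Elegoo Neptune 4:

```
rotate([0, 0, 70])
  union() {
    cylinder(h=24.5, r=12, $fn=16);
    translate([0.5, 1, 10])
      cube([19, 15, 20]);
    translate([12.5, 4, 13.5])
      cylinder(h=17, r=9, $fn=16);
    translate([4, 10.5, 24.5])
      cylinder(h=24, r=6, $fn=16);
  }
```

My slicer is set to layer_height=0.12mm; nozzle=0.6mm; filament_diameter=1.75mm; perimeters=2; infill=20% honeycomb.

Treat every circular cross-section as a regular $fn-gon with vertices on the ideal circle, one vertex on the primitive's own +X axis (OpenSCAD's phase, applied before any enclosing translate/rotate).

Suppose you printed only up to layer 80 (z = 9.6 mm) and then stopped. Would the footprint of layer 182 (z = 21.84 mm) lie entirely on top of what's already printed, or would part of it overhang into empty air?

Compare the two slices. At z = 9.6: the r=12 cylinder contributes a regular 16-gon of circumradius 12 (area = (16/2)·12.000²·sin(360°/16) = 440.85 mm²); the cube at (0.5, 1) is absent (z outside [10, 30]); the cylinder at (12.5, 4) does not reach this height (z outside [13.5, 30.5]); the cylinder at (4, 10.5) is absent (z outside [24.5, 48.5]); Merging all regions: only the r=12 cylinder is present, so the union is just that shape — area = 440.85 mm²; (rotated 70° about Z; rotation is an isometry so areas/perimeters/island counts are preserved). At z = 21.84: the cylinder: section is a regular 16-gon, circumradius r=12 (area = (16/2)·12.000²·sin(360°/16) = 440.85 mm²); the cube at (0.5, 1) (footprint 19×15) is included at this height (area 285.00 mm²); the r=9 cylinder at (12.5, 4) contributes a regular 16-gon of circumradius 9 (area = (16/2)·9.000²·sin(360°/16) = 247.98 mm²); the cylinder at (4, 10.5) is not intersected at this z (z outside [24.5, 48.5]); Combining (union): the regions partially overlap — summed areas 973.83 mm² minus the doubly-counted overlap 287.44 mm² gives 686.39 mm² — area = 686.39 mm²; (rotated 70° about Z; rotation is an isometry so areas/perimeters/island counts are preserved). Checking containment: at z = 21.84 the cross-section extends beyond the z = 9.6 cross-section by about 245.54 mm².

part overhangs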